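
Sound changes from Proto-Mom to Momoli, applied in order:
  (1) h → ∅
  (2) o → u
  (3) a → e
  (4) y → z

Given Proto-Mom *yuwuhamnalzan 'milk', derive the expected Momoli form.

zuwuemnelzen

Momoli: start from *yuwuhamnalzan.
  rule 1 (h-loss): yuwuhamnalzan → yuwuamnalzan
  rule 2: no change — yuwuamnalzan
  rule 3 (vowel merger): yuwuamnalzan → yuwuemnelzen
  rule 4 (unconditioned shift): yuwuemnelzen → zuwuemnelzen
  ⇒ Momoli zuwuemnelzen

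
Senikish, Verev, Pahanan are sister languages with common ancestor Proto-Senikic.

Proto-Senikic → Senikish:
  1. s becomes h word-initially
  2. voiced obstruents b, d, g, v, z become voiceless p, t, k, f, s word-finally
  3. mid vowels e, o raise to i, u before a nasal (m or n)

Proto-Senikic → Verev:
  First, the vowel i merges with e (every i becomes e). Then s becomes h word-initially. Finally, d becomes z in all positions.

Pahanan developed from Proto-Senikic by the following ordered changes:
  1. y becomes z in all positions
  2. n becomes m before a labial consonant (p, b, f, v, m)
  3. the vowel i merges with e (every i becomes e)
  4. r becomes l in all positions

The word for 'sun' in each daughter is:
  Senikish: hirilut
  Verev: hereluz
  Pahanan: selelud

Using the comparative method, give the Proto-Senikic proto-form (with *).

*sirilud

Position 7: Senikish has t, Verev has z, Pahanan has d. Pahanan preserves d here (none of its changes turn any other segment into d), so the proto-segment is *d.
Position 4: Senikish has i, Verev has e, Pahanan has e. Taking the neighbouring segments as reconstructed: Senikish i can only go back to *i; Verev e could go back to *e or *i; Pahanan e could go back to *e or *i — the one source consistent with every daughter is *i.
Verify the candidate proto-form against each daughter:
Senikish: *sirilud > hirilud > hirilut  (by debuccalisation, final devoicing)
Verev: start from *sirilud.
  rule 1 (vowel merger): sirilud → serelud
  rule 2 (debuccalisation): serelud → herelud
  rule 3 (unconditioned shift): herelud → hereluz
  ⇒ Verev hereluz
Pahanan: *sirilud > serelud > selelud  (by vowel merger, unconditioned shift)
*sirilud is the unique common source.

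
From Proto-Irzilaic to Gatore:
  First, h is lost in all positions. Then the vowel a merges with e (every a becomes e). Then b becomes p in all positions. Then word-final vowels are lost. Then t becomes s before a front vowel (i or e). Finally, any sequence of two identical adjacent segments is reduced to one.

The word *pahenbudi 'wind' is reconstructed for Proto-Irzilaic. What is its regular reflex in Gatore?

Gatore: start from *pahenbudi.
  rule 1 (h-loss): pahenbudi → paenbudi
  rule 2 (vowel merger): paenbudi → peenbudi
  rule 3 (unconditioned shift): peenbudi → peenpudi
  rule 4 (apocope): peenpudi → peenpud
  rule 5: no change — peenpud
  rule 6 (degemination): peenpud → penpud
  ⇒ Gatore penpud

penpud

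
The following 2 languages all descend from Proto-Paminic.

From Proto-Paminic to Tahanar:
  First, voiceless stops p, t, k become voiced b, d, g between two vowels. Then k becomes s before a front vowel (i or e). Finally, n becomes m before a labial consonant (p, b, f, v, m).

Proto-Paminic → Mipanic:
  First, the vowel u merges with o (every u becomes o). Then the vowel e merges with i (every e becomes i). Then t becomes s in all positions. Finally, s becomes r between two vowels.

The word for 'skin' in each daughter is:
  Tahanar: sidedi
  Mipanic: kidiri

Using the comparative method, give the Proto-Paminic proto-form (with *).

Position 5: Tahanar has d, Mipanic has r. Taking the neighbouring segments as reconstructed: Tahanar d could go back to *t or *d; Mipanic r could go back to *t or *s or *r — the one source consistent with every daughter is *t.
Position 1: Tahanar has s, Mipanic has k. Mipanic preserves k here (none of its changes turn any other segment into k), so the proto-segment is *k.
Position 4: Tahanar has e, Mipanic has i. Tahanar preserves e here (none of its changes turn any other segment into e), so the proto-segment is *e.
Continuing position by position gives *kideti; check it forward:
Tahanar: *kideti > kidedi > sidedi  (by intervocalic voicing, palatalisation)
Mipanic: *kideti > kiditi > kidisi > kidiri  (by vowel merger, unconditioned shift, rhotacism)
No other proto-form is consistent with every reflex, so the reconstruction is *kideti.

*kideti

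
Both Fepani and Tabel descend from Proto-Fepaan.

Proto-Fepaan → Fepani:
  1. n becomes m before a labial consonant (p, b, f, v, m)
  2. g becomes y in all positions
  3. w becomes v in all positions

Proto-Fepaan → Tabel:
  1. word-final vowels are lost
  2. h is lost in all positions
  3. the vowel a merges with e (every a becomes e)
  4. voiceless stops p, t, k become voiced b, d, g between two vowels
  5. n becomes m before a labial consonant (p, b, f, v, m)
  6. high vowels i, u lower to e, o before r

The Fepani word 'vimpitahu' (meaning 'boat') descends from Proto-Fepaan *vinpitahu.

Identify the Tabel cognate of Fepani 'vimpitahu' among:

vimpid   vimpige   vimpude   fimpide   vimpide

Tabel: *vinpitahu > vinpitah > vinpita > vinpite > vinpide > vimpide  (by apocope, h-loss, vowel merger, intervocalic voicing, nasal place assimilation)
Only 'vimpide' matches the regular Tabel development of *vinpitahu.

vimpide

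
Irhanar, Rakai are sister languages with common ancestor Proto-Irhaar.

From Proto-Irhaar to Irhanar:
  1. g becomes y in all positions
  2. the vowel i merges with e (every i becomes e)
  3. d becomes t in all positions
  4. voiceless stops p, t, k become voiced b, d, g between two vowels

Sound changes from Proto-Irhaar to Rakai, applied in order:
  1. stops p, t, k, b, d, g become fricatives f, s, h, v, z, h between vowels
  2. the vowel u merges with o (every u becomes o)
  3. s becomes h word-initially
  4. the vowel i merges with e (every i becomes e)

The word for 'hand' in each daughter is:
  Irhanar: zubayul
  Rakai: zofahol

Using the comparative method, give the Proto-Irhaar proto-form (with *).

*zupagul

Position 5: Irhanar has y, Rakai has h. Taking the neighbouring segments as reconstructed: Irhanar y could go back to *g or *y; Rakai h could go back to *k or *g or *h — the one source consistent with every daughter is *g.
Position 6: Irhanar has u, Rakai has o. Irhanar preserves u here (none of its changes turn any other segment into u), so the proto-segment is *u.
Position 3: Irhanar has b, Rakai has f. Taking the neighbouring segments as reconstructed: Irhanar b could go back to *p or *b; Rakai f could go back to *p or *f — the one source consistent with every daughter is *p.
Continuing position by position gives *zupagul; check it forward:
Irhanar: start from *zupagul.
  rule 1 (unconditioned shift): zupagul → zupayul
  rule 2: no change — zupayul
  rule 3: no change — zupayul
  rule 4 (intervocalic voicing): zupayul → zubayul
  ⇒ Irhanar zubayul
Rakai: *zupagul > zufahul > zofahol  (by intervocalic lenition, vowel merger)
No other proto-form is consistent with every reflex, so the reconstruction is *zupagul.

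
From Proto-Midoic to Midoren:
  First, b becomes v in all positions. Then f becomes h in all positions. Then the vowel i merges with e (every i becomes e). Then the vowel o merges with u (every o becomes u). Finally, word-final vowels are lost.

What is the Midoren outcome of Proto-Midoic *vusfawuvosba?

vushawuvusv

Midoren: *vusfawuvosba > vusfawuvosva > vushawuvosva > vushawuvusva > vushawuvusv  (by unconditioned shift, unconditioned shift, vowel merger, apocope)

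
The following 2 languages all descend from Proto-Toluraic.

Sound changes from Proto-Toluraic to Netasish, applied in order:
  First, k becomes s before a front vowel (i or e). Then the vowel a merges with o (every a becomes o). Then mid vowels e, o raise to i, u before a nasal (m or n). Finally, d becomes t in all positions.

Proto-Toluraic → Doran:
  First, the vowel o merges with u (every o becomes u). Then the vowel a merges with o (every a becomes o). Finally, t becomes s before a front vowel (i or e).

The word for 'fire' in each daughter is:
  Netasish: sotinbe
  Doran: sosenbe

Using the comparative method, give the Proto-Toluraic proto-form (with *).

Position 3: Netasish has t, Doran has s. Taking the neighbouring segments as reconstructed: Netasish t could go back to *t or *d; Doran s could go back to *t or *s — the one source consistent with every daughter is *t.
Position 2: Netasish has o, Doran has o. In Doran, o can only continue *a, so the proto-segment is *a.
Verify the candidate proto-form against each daughter:
Netasish: *satenbe
  satenbe (rule 1 does not apply)
  satenbe → sotenbe   [vowel merger]
  sotenbe → sotinbe   [pre-nasal raising]
  sotinbe (rule 4 does not apply)
  giving Netasish sotinbe.
Doran: *satenbe
  satenbe (rule 1 does not apply)
  satenbe → sotenbe   [vowel merger]
  sotenbe → sosenbe   [palatalisation]
  giving Doran sosenbe.
No other proto-form is consistent with every reflex, so the reconstruction is *satenbe.

*satenbe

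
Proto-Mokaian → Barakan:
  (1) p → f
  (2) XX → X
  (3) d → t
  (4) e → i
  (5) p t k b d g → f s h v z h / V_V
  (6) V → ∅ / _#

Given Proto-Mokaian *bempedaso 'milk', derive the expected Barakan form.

Barakan: *bempedaso > bemfedaso > bemfetaso > bimfitaso > bimfisaso > bimfisas  (by unconditioned shift, unconditioned shift, vowel merger, intervocalic lenition, apocope)

bimfisas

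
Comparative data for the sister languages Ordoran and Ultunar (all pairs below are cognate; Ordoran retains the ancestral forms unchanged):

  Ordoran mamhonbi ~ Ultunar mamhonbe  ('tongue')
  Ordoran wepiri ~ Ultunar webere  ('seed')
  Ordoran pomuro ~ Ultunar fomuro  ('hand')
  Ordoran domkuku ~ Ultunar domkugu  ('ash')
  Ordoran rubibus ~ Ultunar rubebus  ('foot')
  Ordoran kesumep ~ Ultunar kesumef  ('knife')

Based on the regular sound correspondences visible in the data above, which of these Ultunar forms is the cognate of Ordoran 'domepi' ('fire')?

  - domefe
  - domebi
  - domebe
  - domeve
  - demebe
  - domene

wepiri ~ webere — Ordoran p corresponds to Ultunar b between vowels (before a front vowel).
mamhonbi ~ mamhonbe, wepiri ~ webere — Ordoran i corresponds to Ultunar e word-finally.
Applying these to Ordoran 'domepi':
  domepi → domebi   (p→b between vowels (before a front vowel))
  domebi → domebe   (i→e word-finally)
So the Ultunar cognate is 'domebe'.

domebe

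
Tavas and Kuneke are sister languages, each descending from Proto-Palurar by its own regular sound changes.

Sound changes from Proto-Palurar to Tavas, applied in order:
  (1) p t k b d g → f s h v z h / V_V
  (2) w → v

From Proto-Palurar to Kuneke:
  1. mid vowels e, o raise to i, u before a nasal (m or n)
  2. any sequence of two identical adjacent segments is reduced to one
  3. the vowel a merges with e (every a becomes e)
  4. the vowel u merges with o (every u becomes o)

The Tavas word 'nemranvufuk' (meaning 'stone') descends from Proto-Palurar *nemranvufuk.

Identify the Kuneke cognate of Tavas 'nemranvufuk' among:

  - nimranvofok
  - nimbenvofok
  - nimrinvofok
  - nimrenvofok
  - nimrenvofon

nimrenvofok

Kuneke: *nemranvufuk > nimranvufuk > nimrenvufuk > nimrenvofok  (by pre-nasal raising, vowel merger, vowel merger)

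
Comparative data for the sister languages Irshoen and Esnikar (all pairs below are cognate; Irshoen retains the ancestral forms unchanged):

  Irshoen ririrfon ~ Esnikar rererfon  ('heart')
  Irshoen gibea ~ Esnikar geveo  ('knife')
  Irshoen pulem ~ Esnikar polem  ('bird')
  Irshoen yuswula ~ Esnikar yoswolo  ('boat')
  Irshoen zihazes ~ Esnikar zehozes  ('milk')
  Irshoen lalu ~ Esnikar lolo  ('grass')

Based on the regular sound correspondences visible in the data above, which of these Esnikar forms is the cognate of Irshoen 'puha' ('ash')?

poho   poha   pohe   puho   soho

pulem ~ polem, yuswula ~ yoswolo — Irshoen u corresponds to Esnikar o after a consonant, before a consonant other than r, m, n, p, b, f, v.
yuswula ~ yoswolo — Irshoen a corresponds to Esnikar o word-finally.
Applying these to Irshoen 'puha':
  puha → poha   (u→o after a consonant, before a consonant other than r, m, n, p, b, f, v)
  poha → poho   (a→o word-finally)
So the Esnikar cognate is 'poho'.

poho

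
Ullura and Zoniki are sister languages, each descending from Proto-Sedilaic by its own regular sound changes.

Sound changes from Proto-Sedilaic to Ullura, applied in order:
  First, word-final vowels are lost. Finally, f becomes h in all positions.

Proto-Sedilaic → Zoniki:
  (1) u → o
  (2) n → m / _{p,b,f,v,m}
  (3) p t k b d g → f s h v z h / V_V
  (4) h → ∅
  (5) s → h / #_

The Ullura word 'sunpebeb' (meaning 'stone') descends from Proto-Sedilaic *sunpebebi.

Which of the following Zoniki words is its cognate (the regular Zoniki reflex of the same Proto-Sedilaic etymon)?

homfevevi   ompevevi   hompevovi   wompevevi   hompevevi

hompevevi

Zoniki: *sunpebebi
  sunpebebi → sonpebebi   [vowel merger]
  sonpebebi → sompebebi   [nasal place assimilation]
  sompebebi → sompevevi   [intervocalic lenition]
  sompevevi (rule 4 does not apply)
  sompevevi → hompevevi   [debuccalisation]
  giving Zoniki hompevevi.
Only 'hompevevi' matches the regular Zoniki development of *sunpebebi.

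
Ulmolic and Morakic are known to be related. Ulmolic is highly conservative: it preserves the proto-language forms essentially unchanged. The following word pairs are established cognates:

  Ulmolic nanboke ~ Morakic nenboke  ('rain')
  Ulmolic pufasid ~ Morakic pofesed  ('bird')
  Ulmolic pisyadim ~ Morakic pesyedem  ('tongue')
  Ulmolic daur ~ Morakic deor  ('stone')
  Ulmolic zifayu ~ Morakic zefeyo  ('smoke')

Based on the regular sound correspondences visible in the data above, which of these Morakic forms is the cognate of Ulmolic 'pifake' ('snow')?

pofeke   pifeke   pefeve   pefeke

pefeke

zifayu ~ zefeyo — Ulmolic i corresponds to Morakic e after a consonant, before a labial obstruent.
pufasid ~ pofesed, pisyadim ~ pesyedem — Ulmolic a corresponds to Morakic e after a consonant, before a consonant other than r, m, n, p, b, f, v.
Applying these to Ulmolic 'pifake':
  pifake → pefake   (i→e after a consonant, before a labial obstruent)
  pefake → pefeke   (a→e after a consonant, before a consonant other than r, m, n, p, b, f, v)
So the Morakic cognate is 'pefeke'.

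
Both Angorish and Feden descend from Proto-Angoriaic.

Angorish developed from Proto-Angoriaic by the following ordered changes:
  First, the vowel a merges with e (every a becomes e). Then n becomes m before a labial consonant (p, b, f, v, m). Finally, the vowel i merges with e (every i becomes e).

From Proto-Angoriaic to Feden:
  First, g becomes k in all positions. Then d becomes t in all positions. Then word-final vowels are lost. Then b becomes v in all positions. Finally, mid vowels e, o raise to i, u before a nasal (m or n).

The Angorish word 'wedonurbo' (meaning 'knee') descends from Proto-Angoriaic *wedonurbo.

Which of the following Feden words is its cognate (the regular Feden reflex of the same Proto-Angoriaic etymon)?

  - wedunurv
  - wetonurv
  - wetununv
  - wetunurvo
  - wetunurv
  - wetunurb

wetunurv

Feden: *wedonurbo
  wedonurbo (rule 1 does not apply)
  wedonurbo → wetonurbo   [unconditioned shift]
  wetonurbo → wetonurb   [apocope]
  wetonurb → wetonurv   [unconditioned shift]
  wetonurv → wetunurv   [pre-nasal raising]
  giving Feden wetunurv.
Among the options, 'wetunurv' alone shows every Feden change applied in order.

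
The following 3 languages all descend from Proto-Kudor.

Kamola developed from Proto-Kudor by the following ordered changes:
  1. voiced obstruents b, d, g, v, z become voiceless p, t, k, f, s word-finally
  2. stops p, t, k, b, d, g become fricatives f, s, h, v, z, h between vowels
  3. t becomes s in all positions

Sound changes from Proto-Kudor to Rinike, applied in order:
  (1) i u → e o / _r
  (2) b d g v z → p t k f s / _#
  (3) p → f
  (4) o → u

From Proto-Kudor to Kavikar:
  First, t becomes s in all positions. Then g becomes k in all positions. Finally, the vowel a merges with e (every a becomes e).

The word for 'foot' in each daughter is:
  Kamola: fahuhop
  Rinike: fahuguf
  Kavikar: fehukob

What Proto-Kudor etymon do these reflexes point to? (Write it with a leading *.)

*fahugob

Position 5: Kamola has h, Rinike has g, Kavikar has k. Rinike preserves g here (none of its changes turn any other segment into g), so the proto-segment is *g.
Position 6: Kamola has o, Rinike has u, Kavikar has o. Kamola preserves o here (none of its changes turn any other segment into o), so the proto-segment is *o.
Position 7: Kamola has p, Rinike has f, Kavikar has b. Kavikar preserves b here (none of its changes turn any other segment into b), so the proto-segment is *b.
Verify the candidate proto-form against each daughter:
Kamola: *fahugob
  fahugob → fahugop   [final devoicing]
  fahugop → fahuhop   [intervocalic lenition]
  fahuhop (rule 3 does not apply)
  giving Kamola fahuhop.
Rinike: *fahugob
  fahugob (rule 1 does not apply)
  fahugob → fahugop   [final devoicing]
  fahugop → fahugof   [unconditioned shift]
  fahugof → fahuguf   [vowel merger]
  giving Rinike fahuguf.
Kavikar: *fahugob
  fahugob (rule 1 does not apply)
  fahugob → fahukob   [unconditioned shift]
  fahukob → fehukob   [vowel merger]
  giving Kavikar fehukob.
*fahugob is the unique common source.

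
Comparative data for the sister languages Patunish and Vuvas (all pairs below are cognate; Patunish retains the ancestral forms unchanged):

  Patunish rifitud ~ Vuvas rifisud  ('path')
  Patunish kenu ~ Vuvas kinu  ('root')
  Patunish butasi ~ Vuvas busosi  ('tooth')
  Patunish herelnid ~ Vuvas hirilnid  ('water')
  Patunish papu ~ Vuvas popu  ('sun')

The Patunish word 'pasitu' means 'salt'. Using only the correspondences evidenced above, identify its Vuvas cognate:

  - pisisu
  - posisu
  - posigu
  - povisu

butasi ~ busosi — Patunish a corresponds to Vuvas o after a consonant, before a consonant other than r, m, n, p, b, f, v.
rifitud ~ rifisud — Patunish t corresponds to Vuvas s between vowels (before a back vowel).
Applying these to Patunish 'pasitu':
  pasitu → positu   (a→o after a consonant, before a consonant other than r, m, n, p, b, f, v)
  positu → posisu   (t→s between vowels (before a back vowel))
So the Vuvas cognate is 'posisu'.

posisu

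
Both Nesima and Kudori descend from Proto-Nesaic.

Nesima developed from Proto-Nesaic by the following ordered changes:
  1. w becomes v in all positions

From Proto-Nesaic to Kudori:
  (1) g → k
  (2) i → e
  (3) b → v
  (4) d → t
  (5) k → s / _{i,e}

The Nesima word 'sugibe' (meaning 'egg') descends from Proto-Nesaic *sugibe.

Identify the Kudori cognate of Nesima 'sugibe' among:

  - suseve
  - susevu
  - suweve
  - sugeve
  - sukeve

Kudori: *sugibe
  sugibe → sukibe   [unconditioned shift]
  sukibe → sukebe   [vowel merger]
  sukebe → sukeve   [unconditioned shift]
  sukeve (rule 4 does not apply)
  sukeve → suseve   [palatalisation]
  giving Kudori suseve.
The other candidates each miss or misapply at least one Kudori change.

suseve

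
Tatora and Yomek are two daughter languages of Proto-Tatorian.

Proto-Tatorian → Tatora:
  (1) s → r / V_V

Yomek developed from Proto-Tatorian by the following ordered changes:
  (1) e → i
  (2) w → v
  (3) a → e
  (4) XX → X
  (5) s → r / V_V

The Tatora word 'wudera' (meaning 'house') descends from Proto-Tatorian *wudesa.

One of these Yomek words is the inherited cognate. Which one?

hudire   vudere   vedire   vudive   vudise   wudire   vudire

Yomek: *wudesa > wudisa > vudisa > vudise > vudire  (by vowel merger, unconditioned shift, vowel merger, rhotacism)
Only 'vudire' matches the regular Yomek development of *wudesa.

vudire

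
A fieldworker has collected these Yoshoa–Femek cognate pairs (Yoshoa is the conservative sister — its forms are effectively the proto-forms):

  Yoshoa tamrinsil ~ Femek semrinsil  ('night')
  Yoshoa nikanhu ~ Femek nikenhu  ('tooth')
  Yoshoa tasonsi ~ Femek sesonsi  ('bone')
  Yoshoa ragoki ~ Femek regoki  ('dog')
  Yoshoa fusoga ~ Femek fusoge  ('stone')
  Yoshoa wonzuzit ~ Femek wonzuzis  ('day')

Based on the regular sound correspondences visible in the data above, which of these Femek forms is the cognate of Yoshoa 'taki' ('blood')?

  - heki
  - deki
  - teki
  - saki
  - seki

tamrinsil ~ semrinsil, tasonsi ~ sesonsi — Yoshoa t corresponds to Femek s word-initially before a back vowel.
tasonsi ~ sesonsi, ragoki ~ regoki — Yoshoa a corresponds to Femek e after a consonant, before a consonant other than r, m, n, p, b, f, v.
Applying these to Yoshoa 'taki':
  taki → saki   (t→s word-initially before a back vowel)
  saki → seki   (a→e after a consonant, before a consonant other than r, m, n, p, b, f, v)
So the Femek cognate is 'seki'.

seki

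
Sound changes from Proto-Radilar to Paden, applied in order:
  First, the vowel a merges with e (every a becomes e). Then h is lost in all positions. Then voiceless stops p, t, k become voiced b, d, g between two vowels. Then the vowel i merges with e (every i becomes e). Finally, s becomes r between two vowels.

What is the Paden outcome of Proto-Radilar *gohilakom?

Paden: start from *gohilakom.
  rule 1 (vowel merger): gohilakom → gohilekom
  rule 2 (h-loss): gohilekom → goilekom
  rule 3 (intervocalic voicing): goilekom → goilegom
  rule 4 (vowel merger): goilegom → goelegom
  rule 5: no change — goelegom
  ⇒ Paden goelegom

goelegom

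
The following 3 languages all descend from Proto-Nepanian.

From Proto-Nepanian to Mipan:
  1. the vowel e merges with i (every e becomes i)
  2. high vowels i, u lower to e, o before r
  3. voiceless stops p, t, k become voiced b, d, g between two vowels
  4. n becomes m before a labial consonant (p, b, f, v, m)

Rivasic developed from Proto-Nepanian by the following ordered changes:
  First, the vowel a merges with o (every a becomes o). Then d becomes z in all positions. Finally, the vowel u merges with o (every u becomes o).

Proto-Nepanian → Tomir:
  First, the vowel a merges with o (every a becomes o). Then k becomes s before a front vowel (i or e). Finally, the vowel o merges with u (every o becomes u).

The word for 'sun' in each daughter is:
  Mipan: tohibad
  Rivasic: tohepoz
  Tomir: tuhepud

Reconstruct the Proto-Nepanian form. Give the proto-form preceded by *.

*tohepad

Position 4: Mipan has i, Rivasic has e, Tomir has e. Rivasic preserves e here (none of its changes turn any other segment into e), so the proto-segment is *e.
Position 5: Mipan has b, Rivasic has p, Tomir has p. Rivasic preserves p here (none of its changes turn any other segment into p), so the proto-segment is *p.
This points to *tohepad. Verify forward in each daughter:
Mipan: *tohepad
  tohepad → tohipad   [vowel merger]
  tohipad (rule 2 does not apply)
  tohipad → tohibad   [intervocalic voicing]
  tohibad (rule 4 does not apply)
  giving Mipan tohibad.
Rivasic: start from *tohepad.
  rule 1 (vowel merger): tohepad → tohepod
  rule 2 (unconditioned shift): tohepod → tohepoz
  rule 3: no change — tohepoz
  ⇒ Rivasic tohepoz
Tomir: *tohepad
  tohepad → tohepod   [vowel merger]
  tohepod (rule 2 does not apply)
  tohepod → tuhepud   [vowel merger]
  giving Tomir tuhepud.
No other proto-form is consistent with every reflex, so the reconstruction is *tohepad.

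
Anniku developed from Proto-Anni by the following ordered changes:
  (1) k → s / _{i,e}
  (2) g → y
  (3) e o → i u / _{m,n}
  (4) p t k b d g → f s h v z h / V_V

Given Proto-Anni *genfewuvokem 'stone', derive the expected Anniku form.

Anniku: *genfewuvokem > genfewuvosem > yenfewuvosem > yinfewuvosim  (by palatalisation, unconditioned shift, pre-nasal raising)

yinfewuvosim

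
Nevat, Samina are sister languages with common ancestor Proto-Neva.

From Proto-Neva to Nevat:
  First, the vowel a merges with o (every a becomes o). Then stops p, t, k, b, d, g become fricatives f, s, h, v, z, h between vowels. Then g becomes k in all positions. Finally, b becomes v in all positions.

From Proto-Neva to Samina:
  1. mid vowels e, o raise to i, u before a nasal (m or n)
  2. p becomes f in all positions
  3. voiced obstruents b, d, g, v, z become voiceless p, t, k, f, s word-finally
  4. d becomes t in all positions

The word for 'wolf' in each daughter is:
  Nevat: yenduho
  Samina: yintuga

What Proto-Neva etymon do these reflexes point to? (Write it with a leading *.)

Position 4: Nevat has d, Samina has t. Nevat preserves d here (none of its changes turn any other segment into d), so the proto-segment is *d.
Position 7: Nevat has o, Samina has a. Samina preserves a here (none of its changes turn any other segment into a), so the proto-segment is *a.
Position 2: Nevat has e, Samina has i. Nevat preserves e here (none of its changes turn any other segment into e), so the proto-segment is *e.
Continuing position by position gives *yenduga; check it forward:
Nevat: start from *yenduga.
  rule 1 (vowel merger): yenduga → yendugo
  rule 2 (intervocalic lenition): yendugo → yenduho
  rule 3: no change — yenduho
  rule 4: no change — yenduho
  ⇒ Nevat yenduho
Samina: *yenduga
  yenduga → yinduga   [pre-nasal raising]
  yinduga (rule 2 does not apply)
  yinduga (rule 3 does not apply)
  yinduga → yintuga   [unconditioned shift]
  giving Samina yintuga.
Only *yenduga yields all of Nevat yenduho, Samina yintuga.

*yenduga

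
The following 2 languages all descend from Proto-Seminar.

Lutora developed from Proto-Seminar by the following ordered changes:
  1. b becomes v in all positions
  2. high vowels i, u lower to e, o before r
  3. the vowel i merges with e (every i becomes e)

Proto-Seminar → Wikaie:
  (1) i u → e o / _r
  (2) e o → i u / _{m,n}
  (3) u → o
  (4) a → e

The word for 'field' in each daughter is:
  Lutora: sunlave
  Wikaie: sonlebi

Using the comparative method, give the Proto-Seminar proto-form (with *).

*sunlabi

Position 6: Lutora has v, Wikaie has b. Wikaie preserves b here (none of its changes turn any other segment into b), so the proto-segment is *b.
Position 7: Lutora has e, Wikaie has i. Taking the neighbouring segments as reconstructed: Lutora e could go back to *e or *i; Wikaie i can only go back to *i — the one source consistent with every daughter is *i.
Position 2: Lutora has u, Wikaie has o. Lutora preserves u here (none of its changes turn any other segment into u), so the proto-segment is *u.
This points to *sunlabi. Verify forward in each daughter:
Lutora: *sunlabi > sunlavi > sunlave  (by unconditioned shift, vowel merger)
Wikaie: *sunlabi > sonlabi > sonlebi  (by vowel merger, vowel merger)
*sunlabi is the unique common source.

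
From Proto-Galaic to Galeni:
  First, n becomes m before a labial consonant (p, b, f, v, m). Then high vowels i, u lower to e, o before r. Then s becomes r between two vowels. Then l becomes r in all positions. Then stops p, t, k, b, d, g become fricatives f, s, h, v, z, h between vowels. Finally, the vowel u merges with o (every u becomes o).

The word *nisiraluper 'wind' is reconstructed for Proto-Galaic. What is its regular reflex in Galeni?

Galeni: *nisiraluper > niseraluper > nireraluper > nireraruper > nirerarufer > nirerarofer  (by pre-rhotic lowering, rhotacism, unconditioned shift, intervocalic lenition, vowel merger)

nirerarofer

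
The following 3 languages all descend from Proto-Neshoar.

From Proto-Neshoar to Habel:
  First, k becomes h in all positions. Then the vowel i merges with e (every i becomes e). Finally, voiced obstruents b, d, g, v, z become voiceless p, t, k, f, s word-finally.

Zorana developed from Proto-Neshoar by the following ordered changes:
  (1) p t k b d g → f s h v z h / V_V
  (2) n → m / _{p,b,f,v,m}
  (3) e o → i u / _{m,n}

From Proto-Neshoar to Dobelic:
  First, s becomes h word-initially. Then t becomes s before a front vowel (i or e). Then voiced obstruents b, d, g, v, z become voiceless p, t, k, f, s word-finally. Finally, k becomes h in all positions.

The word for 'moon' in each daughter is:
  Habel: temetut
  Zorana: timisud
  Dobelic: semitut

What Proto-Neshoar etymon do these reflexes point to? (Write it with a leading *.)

Position 7: Habel has t, Zorana has d, Dobelic has t. Zorana preserves d here (none of its changes turn any other segment into d), so the proto-segment is *d.
Position 2: Habel has e, Zorana has i, Dobelic has e. Dobelic preserves e here (none of its changes turn any other segment into e), so the proto-segment is *e.
Position 4: Habel has e, Zorana has i, Dobelic has i. Dobelic preserves i here (none of its changes turn any other segment into i), so the proto-segment is *i.
Continuing position by position gives *temitud; check it forward:
Habel: *temitud > temetud > temetut  (by vowel merger, final devoicing)
Zorana: *temitud > temisud > timisud  (by intervocalic lenition, pre-nasal raising)
Dobelic: start from *temitud.
  rule 1: no change — temitud
  rule 2 (palatalisation): temitud → semitud
  rule 3 (final devoicing): semitud → semitut
  rule 4: no change — semitut
  ⇒ Dobelic semitut
No other proto-form is consistent with every reflex, so the reconstruction is *temitud.

*temitud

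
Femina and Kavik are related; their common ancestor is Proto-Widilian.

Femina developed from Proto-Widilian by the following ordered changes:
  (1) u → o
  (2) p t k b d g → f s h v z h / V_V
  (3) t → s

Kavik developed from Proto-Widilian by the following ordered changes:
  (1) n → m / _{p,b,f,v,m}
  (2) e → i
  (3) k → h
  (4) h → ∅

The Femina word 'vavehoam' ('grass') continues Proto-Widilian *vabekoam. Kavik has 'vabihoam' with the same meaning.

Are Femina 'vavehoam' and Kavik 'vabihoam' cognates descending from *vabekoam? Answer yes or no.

no

Derive the expected Kavik reflex of *vabekoam:
Kavik: *vabekoam > vabikoam > vabihoam > vabioam  (by vowel merger, unconditioned shift, h-loss)
The regular Kavik reflex would be 'vabioam', but the attested form is 'vabihoam'. The correspondence is irregular, so they are not cognates (the Kavik form has a different source).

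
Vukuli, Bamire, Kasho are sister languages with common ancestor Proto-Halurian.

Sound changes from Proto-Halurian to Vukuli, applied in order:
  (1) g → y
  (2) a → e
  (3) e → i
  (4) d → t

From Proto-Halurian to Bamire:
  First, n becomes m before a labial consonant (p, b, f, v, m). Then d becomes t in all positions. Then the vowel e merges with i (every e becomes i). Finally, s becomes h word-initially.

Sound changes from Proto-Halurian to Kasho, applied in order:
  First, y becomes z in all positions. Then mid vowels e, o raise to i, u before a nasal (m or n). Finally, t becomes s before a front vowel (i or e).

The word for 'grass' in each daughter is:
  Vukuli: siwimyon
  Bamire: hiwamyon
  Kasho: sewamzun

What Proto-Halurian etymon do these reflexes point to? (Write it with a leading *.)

Position 2: Vukuli has i, Bamire has i, Kasho has e. Kasho preserves e here (none of its changes turn any other segment into e), so the proto-segment is *e.
Position 4: Vukuli has i, Bamire has a, Kasho has a. Bamire preserves a here (none of its changes turn any other segment into a), so the proto-segment is *a.
Continuing position by position gives *sewamyon; check it forward:
Vukuli: start from *sewamyon.
  rule 1: no change — sewamyon
  rule 2 (vowel merger): sewamyon → sewemyon
  rule 3 (vowel merger): sewemyon → siwimyon
  rule 4: no change — siwimyon
  ⇒ Vukuli siwimyon
Bamire: *sewamyon
  sewamyon (rule 1 does not apply)
  sewamyon (rule 2 does not apply)
  sewamyon → siwamyon   [vowel merger]
  siwamyon → hiwamyon   [debuccalisation]
  giving Bamire hiwamyon.
Kasho: start from *sewamyon.
  rule 1 (unconditioned shift): sewamyon → sewamzon
  rule 2 (pre-nasal raising): sewamzon → sewamzun
  rule 3: no change — sewamzun
  ⇒ Kasho sewamzun
No other proto-form is consistent with every reflex, so the reconstruction is *sewamyon.

*sewamyon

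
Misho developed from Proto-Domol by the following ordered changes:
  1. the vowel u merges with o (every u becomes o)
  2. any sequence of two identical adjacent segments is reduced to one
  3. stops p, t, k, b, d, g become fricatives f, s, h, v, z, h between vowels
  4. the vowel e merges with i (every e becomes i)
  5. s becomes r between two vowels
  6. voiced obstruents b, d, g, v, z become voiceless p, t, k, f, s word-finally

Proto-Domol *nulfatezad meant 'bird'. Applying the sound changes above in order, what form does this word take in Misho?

Misho: start from *nulfatezad.
  rule 1 (vowel merger): nulfatezad → nolfatezad
  rule 2: no change — nolfatezad
  rule 3 (intervocalic lenition): nolfatezad → nolfasezad
  rule 4 (vowel merger): nolfasezad → nolfasizad
  rule 5 (rhotacism): nolfasizad → nolfarizad
  rule 6 (final devoicing): nolfarizad → nolfarizat
  ⇒ Misho nolfarizat

nolfarizat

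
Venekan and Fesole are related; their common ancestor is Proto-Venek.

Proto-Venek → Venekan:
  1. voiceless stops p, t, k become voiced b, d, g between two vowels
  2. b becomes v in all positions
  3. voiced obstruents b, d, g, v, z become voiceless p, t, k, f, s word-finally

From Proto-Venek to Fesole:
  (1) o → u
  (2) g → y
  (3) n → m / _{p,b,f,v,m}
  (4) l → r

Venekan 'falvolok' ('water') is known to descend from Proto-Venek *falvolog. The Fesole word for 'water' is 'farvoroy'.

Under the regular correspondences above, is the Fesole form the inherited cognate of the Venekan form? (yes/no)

Derive the expected Fesole reflex of *falvolog:
Fesole: start from *falvolog.
  rule 1 (vowel merger): falvolog → falvulug
  rule 2 (unconditioned shift): falvulug → falvuluy
  rule 3: no change — falvuluy
  rule 4 (unconditioned shift): falvuluy → farvuruy
  ⇒ Fesole farvuruy
The regular Fesole reflex would be 'farvuruy', but the attested form is 'farvoroy'. The correspondence is irregular, so they are not cognates (the Fesole form has a different source).

no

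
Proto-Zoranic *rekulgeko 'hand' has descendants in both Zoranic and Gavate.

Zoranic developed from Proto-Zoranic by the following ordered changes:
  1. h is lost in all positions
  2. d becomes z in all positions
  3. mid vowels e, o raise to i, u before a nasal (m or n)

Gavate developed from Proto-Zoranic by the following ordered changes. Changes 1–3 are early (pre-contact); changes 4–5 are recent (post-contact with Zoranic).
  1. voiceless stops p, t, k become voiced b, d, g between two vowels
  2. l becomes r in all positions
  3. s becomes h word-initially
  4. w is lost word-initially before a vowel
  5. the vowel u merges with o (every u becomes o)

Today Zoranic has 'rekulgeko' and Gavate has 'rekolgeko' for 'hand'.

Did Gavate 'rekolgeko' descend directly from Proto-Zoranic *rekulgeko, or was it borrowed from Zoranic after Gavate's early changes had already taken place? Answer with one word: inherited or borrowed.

If inherited, *rekulgeko would pass through all of Gavate's changes:
Gavate: *rekulgeko > regulgego > regurgego > regorgego  (by intervocalic voicing, unconditioned shift, vowel merger)
If borrowed from Zoranic 'rekulgeko' after the early changes, it would undergo only the recent ones:
  rule 4 (glide loss): no change (rekulgeko)
  rule 5 (vowel merger): rekulgeko → rekolgeko
  ⇒ as a loan: rekolgeko
Gavate 'rekolgeko' matches the loan outcome 'rekolgeko', not the inherited 'regorgego' — it skipped the early Gavate changes, so it was borrowed from Zoranic.

borrowed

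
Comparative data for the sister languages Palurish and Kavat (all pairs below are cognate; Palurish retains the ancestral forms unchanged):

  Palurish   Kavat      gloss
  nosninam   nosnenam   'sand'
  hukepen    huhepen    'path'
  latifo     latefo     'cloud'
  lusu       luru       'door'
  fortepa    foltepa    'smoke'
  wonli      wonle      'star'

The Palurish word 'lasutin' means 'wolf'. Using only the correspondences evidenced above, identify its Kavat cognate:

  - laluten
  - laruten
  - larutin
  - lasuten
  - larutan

laruten

lusu ~ luru — Palurish s corresponds to Kavat r between vowels (before a back vowel).
nosninam ~ nosnenam — Palurish i corresponds to Kavat e after a consonant, before a nasal.
Applying these to Palurish 'lasutin':
  lasutin → larutin   (s→r between vowels (before a back vowel))
  larutin → laruten   (i→e after a consonant, before a nasal)
So the Kavat cognate is 'laruten'.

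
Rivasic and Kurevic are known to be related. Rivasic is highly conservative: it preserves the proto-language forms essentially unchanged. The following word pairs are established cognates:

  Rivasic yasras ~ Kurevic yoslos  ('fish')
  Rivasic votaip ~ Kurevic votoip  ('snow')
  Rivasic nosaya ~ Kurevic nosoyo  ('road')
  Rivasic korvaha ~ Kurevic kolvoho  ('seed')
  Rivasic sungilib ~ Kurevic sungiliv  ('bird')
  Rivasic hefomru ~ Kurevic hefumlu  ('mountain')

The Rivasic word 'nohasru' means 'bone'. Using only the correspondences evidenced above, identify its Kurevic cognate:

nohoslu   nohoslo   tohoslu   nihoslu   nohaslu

nohoslu

yasras ~ yoslos, nosaya ~ nosoyo — Rivasic a corresponds to Kurevic o after a consonant, before a consonant other than r, m, n, p, b, f, v.
hefomru ~ hefumlu — Rivasic r corresponds to Kurevic l after a consonant, before a back vowel.
Applying these to Rivasic 'nohasru':
  nohasru → nohosru   (a→o after a consonant, before a consonant other than r, m, n, p, b, f, v)
  nohosru → nohoslu   (r→l after a consonant, before a back vowel)
So the Kurevic cognate is 'nohoslu'.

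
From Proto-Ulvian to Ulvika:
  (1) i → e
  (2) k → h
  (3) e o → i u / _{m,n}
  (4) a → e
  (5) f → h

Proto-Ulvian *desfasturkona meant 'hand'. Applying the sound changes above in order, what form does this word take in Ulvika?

Ulvika: start from *desfasturkona.
  rule 1: no change — desfasturkona
  rule 2 (unconditioned shift): desfasturkona → desfasturhona
  rule 3 (pre-nasal raising): desfasturhona → desfasturhuna
  rule 4 (vowel merger): desfasturhuna → desfesturhune
  rule 5 (unconditioned shift): desfesturhune → deshesturhune
  ⇒ Ulvika deshesturhune

deshesturhune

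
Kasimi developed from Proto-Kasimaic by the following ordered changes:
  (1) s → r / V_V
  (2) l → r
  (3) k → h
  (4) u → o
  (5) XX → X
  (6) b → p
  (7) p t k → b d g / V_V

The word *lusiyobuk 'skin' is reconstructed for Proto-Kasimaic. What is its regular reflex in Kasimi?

roriyoboh

Kasimi: *lusiyobuk > luriyobuk > ruriyobuk > ruriyobuh > roriyoboh > roriyopoh > roriyoboh  (by rhotacism, unconditioned shift, unconditioned shift, vowel merger, unconditioned shift, intervocalic voicing)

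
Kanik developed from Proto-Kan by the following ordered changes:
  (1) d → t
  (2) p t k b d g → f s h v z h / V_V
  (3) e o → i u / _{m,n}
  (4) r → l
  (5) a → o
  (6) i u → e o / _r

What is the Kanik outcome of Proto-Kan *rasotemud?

lososimut

Kanik: start from *rasotemud.
  rule 1 (unconditioned shift): rasotemud → rasotemut
  rule 2 (intervocalic lenition): rasotemut → rasosemut
  rule 3 (pre-nasal raising): rasosemut → rasosimut
  rule 4 (unconditioned shift): rasosimut → lasosimut
  rule 5 (vowel merger): lasosimut → lososimut
  rule 6: no change — lososimut
  ⇒ Kanik lososimut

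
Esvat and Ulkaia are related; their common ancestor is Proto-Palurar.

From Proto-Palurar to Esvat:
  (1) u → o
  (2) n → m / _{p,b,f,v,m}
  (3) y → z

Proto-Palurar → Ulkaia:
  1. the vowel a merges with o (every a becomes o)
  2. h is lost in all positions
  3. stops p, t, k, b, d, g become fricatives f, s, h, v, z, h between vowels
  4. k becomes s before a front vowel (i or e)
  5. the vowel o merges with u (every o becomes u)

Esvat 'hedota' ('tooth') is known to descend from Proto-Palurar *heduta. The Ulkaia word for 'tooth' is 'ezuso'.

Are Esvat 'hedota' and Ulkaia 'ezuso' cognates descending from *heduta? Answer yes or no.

no

Derive the expected Ulkaia reflex of *heduta:
Ulkaia: *heduta
  heduta → heduto   [vowel merger]
  heduto → eduto   [h-loss]
  eduto → ezuso   [intervocalic lenition]
  ezuso (rule 4 does not apply)
  ezuso → ezusu   [vowel merger]
  giving Ulkaia ezusu.
The regular Ulkaia reflex would be 'ezusu', but the attested form is 'ezuso'. The correspondence is irregular, so they are not cognates (the Ulkaia form has a different source).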